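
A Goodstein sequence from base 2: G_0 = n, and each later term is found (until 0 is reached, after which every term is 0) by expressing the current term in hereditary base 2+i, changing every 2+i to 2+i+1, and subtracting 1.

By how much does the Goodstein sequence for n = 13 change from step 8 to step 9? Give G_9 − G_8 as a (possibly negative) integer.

3038428377778

step 0: 13 = 2^(2 + 1) + 2^2 + 1; sub 3 for 2: 3^(3 + 1) + 3^3 + 1; = 109; G_1 = 109−1 = 108
step 1: 108 = 3^(3 + 1) + 3^3; sub 4 for 3: 4^(4 + 1) + 4^4; = 1280; G_2 = 1280−1 = 1279
step 2: 1279 = 4^(4 + 1) + 3·4^3 + 3·4^2 + 3·4 + 3; sub 5 for 4: 5^(5 + 1) + 3·5^3 + 3·5^2 + 3·5 + 3; = 16093; G_3 = 16093−1 = 16092
step 3: 16092 = 5^(5 + 1) + 3·5^3 + 3·5^2 + 3·5 + 2; sub 6 for 5: 6^(6 + 1) + 3·6^3 + 3·6^2 + 3·6 + 2; = 280712; G_4 = 280712−1 = 280711
step 4: 280711 = 6^(6 + 1) + 3·6^3 + 3·6^2 + 3·6 + 1; sub 7 for 6: 7^(7 + 1) + 3·7^3 + 3·7^2 + 3·7 + 1; = 5765999; G_5 = 5765999−1 = 5765998
step 5: 5765998 = 7^(7 + 1) + 3·7^3 + 3·7^2 + 3·7; sub 8 for 7: 8^(8 + 1) + 3·8^3 + 3·8^2 + 3·8; = 134219480; G_6 = 134219480−1 = 134219479
step 6: 134219479 = 8^(8 + 1) + 3·8^3 + 3·8^2 + 2·8 + 7; sub 9 for 8: 9^(9 + 1) + 3·9^3 + 3·9^2 + 2·9 + 7; = 3486786856; G_7 = 3486786856−1 = 3486786855
step 7: 3486786855 = 9^(9 + 1) + 3·9^3 + 3·9^2 + 2·9 + 6; sub 10 for 9: 10^(10 + 1) + 3·10^3 + 3·10^2 + 2·10 + 6; = 100000003326; G_8 = 100000003326−1 = 100000003325
step 8: 100000003325 = 10^(10 + 1) + 3·10^3 + 3·10^2 + 2·10 + 5; sub 11 for 10: 11^(11 + 1) + 3·11^3 + 3·11^2 + 2·11 + 5; = 3138428381104; G_9 = 3138428381104−1 = 3138428381103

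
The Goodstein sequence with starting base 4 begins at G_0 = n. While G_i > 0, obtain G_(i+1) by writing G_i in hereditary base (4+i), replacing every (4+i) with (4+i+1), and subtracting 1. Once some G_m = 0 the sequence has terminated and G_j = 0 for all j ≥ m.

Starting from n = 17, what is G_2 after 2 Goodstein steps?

base 4: 17 = 4^2 + 1; at 5: 5^2 + 1 = 26; next = 25
base 5: 25 = 5^2; at 6: 6^2 = 36; next = 35

35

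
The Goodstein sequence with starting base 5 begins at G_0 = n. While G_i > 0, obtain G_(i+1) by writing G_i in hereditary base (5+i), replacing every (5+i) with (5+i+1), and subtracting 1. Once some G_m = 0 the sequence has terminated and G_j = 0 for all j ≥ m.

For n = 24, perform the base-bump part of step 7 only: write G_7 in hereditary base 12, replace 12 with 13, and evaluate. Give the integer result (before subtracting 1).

46

step 0: 24 = 4·5 + 4; sub 6 for 5: 4·6 + 4; = 28; G_1 = 28−1 = 27
step 1: 27 = 4·6 + 3; sub 7 for 6: 4·7 + 3; = 31; G_2 = 31−1 = 30
step 2: 30 = 4·7 + 2; sub 8 for 7: 4·8 + 2; = 34; G_3 = 34−1 = 33
step 3: 33 = 4·8 + 1; sub 9 for 8: 4·9 + 1; = 37; G_4 = 37−1 = 36
step 4: 36 = 4·9; sub 10 for 9: 4·10; = 40; G_5 = 40−1 = 39
step 5: 39 = 3·10 + 9; sub 11 for 10: 3·11 + 9; = 42; G_6 = 42−1 = 41
step 6: 41 = 3·11 + 8; sub 12 for 11: 3·12 + 8; = 44; G_7 = 44−1 = 43
step 7: 43 = 3·12 + 7; sub 13 for 12: 3·13 + 7; = 46; G_8 = 46−1 = 45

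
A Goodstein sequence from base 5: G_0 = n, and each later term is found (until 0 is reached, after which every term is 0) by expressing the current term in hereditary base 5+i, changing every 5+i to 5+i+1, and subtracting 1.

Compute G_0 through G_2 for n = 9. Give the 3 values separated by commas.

G_0 = 9. HB_5(9) = 5 + 4. Bump = 10. G_1 = 9.
G_1 = 9. HB_6(9) = 6 + 3. Bump = 10. G_2 = 9.

9, 9, 9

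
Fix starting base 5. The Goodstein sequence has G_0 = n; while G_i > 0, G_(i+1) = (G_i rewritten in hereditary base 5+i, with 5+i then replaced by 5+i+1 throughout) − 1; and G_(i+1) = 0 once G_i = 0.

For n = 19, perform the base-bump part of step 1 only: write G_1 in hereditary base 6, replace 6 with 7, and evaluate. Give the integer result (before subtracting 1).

24

base 5: 19 = 3·5 + 4; at 6: 3·6 + 4 = 22; next = 21
base 6: 21 = 3·6 + 3; at 7: 3·7 + 3 = 24; next = 23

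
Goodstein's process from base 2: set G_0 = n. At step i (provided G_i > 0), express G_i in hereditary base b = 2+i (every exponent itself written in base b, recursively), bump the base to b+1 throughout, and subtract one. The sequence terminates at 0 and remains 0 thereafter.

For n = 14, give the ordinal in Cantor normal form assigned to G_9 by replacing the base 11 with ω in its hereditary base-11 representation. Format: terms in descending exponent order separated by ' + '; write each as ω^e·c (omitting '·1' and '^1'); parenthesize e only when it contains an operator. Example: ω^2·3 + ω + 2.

ω^(ω + 1) + ω^5·5 + ω^4·5 + ω^3·5 + ω^2·5 + ω·5

step 0: 14 = 2^(2 + 1) + 2^2 + 2; sub 3 for 2: 3^(3 + 1) + 3^3 + 3; = 111; G_1 = 111−1 = 110
step 1: 110 = 3^(3 + 1) + 3^3 + 2; sub 4 for 3: 4^(4 + 1) + 4^4 + 2; = 1282; G_2 = 1282−1 = 1281
step 2: 1281 = 4^(4 + 1) + 4^4 + 1; sub 5 for 4: 5^(5 + 1) + 5^5 + 1; = 18751; G_3 = 18751−1 = 18750
step 3: 18750 = 5^(5 + 1) + 5^5; sub 6 for 5: 6^(6 + 1) + 6^6; = 326592; G_4 = 326592−1 = 326591
step 4: 326591 = 6^(6 + 1) + 5·6^5 + 5·6^4 + 5·6^3 + 5·6^2 + 5·6 + 5; sub 7 for 6: 7^(7 + 1) + 5·7^5 + 5·7^4 + 5·7^3 + 5·7^2 + 5·7 + 5; = 5862841; G_5 = 5862841−1 = 5862840
step 5: 5862840 = 7^(7 + 1) + 5·7^5 + 5·7^4 + 5·7^3 + 5·7^2 + 5·7 + 4; sub 8 for 7: 8^(8 + 1) + 5·8^5 + 5·8^4 + 5·8^3 + 5·8^2 + 5·8 + 4; = 134404972; G_6 = 134404972−1 = 134404971
step 6: 134404971 = 8^(8 + 1) + 5·8^5 + 5·8^4 + 5·8^3 + 5·8^2 + 5·8 + 3; sub 9 for 8: 9^(9 + 1) + 5·9^5 + 5·9^4 + 5·9^3 + 5·9^2 + 5·9 + 3; = 3487116549; G_7 = 3487116549−1 = 3487116548
step 7: 3487116548 = 9^(9 + 1) + 5·9^5 + 5·9^4 + 5·9^3 + 5·9^2 + 5·9 + 2; sub 10 for 9: 10^(10 + 1) + 5·10^5 + 5·10^4 + 5·10^3 + 5·10^2 + 5·10 + 2; = 100000555552; G_8 = 100000555552−1 = 100000555551
step 8: 100000555551 = 10^(10 + 1) + 5·10^5 + 5·10^4 + 5·10^3 + 5·10^2 + 5·10 + 1; sub 11 for 10: 11^(11 + 1) + 5·11^5 + 5·11^4 + 5·11^3 + 5·11^2 + 5·11 + 1; = 3138429262497; G_9 = 3138429262497−1 = 3138429262496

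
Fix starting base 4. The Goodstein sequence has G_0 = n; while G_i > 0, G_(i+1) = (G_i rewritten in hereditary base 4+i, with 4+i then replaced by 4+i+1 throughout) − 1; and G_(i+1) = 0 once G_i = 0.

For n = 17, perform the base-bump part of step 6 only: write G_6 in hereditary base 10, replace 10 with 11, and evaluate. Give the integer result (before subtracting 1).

56

base 4: 17 = 4^2 + 1; at 5: 5^2 + 1 = 26; next = 25
base 5: 25 = 5^2; at 6: 6^2 = 36; next = 35
base 6: 35 = 5·6 + 5; at 7: 5·7 + 5 = 40; next = 39
base 7: 39 = 5·7 + 4; at 8: 5·8 + 4 = 44; next = 43
base 8: 43 = 5·8 + 3; at 9: 5·9 + 3 = 48; next = 47
base 9: 47 = 5·9 + 2; at 10: 5·10 + 2 = 52; next = 51
base 10: 51 = 5·10 + 1; at 11: 5·11 + 1 = 56; next = 55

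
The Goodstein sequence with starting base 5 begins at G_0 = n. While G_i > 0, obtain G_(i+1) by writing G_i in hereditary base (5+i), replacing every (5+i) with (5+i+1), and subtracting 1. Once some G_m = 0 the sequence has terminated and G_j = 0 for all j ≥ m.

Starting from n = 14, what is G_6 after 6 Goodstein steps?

G_0 = 14. HB_5(14) = 2·5 + 4. Bump = 16. G_1 = 15.
G_1 = 15. HB_6(15) = 2·6 + 3. Bump = 17. G_2 = 16.
G_2 = 16. HB_7(16) = 2·7 + 2. Bump = 18. G_3 = 17.
G_3 = 17. HB_8(17) = 2·8 + 1. Bump = 19. G_4 = 18.
G_4 = 18. HB_9(18) = 2·9. Bump = 20. G_5 = 19.
G_5 = 19. HB_10(19) = 10 + 9. Bump = 20. G_6 = 19.
G_6 = 19. HB_11(19) = 11 + 8. Bump = 20. G_7 = 19.

19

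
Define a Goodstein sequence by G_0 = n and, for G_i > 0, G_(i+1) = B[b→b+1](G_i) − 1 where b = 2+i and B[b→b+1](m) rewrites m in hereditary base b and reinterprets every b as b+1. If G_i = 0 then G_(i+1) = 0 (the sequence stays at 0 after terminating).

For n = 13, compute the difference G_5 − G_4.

13 —HB2→ 2^(2 + 1) + 2^2 + 1 —bump→ 3^(3 + 1) + 3^3 + 1 = 109 —(−1)→ 108
108 —HB3→ 3^(3 + 1) + 3^3 —bump→ 4^(4 + 1) + 4^4 = 1280 —(−1)→ 1279
1279 —HB4→ 4^(4 + 1) + 3·4^3 + 3·4^2 + 3·4 + 3 —bump→ 5^(5 + 1) + 3·5^3 + 3·5^2 + 3·5 + 3 = 16093 —(−1)→ 16092
16092 —HB5→ 5^(5 + 1) + 3·5^3 + 3·5^2 + 3·5 + 2 —bump→ 6^(6 + 1) + 3·6^3 + 3·6^2 + 3·6 + 2 = 280712 —(−1)→ 280711
280711 —HB6→ 6^(6 + 1) + 3·6^3 + 3·6^2 + 3·6 + 1 —bump→ 7^(7 + 1) + 3·7^3 + 3·7^2 + 3·7 + 1 = 5765999 —(−1)→ 5765998

5485287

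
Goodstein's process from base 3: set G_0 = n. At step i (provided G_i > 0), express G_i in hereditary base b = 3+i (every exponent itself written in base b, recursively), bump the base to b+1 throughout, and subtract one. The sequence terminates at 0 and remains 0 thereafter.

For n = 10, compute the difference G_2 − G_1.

i=0: 10 = 3^2 + 1 (b=3); 3→4: 4^2 + 1 = 17; 17−1 = 16
i=1: 16 = 4^2 (b=4); 4→5: 5^2 = 25; 25−1 = 24

8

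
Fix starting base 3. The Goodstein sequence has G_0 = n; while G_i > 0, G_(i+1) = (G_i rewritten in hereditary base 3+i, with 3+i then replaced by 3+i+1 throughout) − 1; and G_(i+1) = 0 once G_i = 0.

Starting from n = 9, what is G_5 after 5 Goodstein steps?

23

G_0=9  [base 3] 3^2  →[3↦4]→  4^2 = 16  −1 ⇒ G_1=15
G_1=15  [base 4] 3·4 + 3  →[4↦5]→  3·5 + 3 = 18  −1 ⇒ G_2=17
G_2=17  [base 5] 3·5 + 2  →[5↦6]→  3·6 + 2 = 20  −1 ⇒ G_3=19
G_3=19  [base 6] 3·6 + 1  →[6↦7]→  3·7 + 1 = 22  −1 ⇒ G_4=21
G_4=21  [base 7] 3·7  →[7↦8]→  3·8 = 24  −1 ⇒ G_5=23
G_5=23  [base 8] 2·8 + 7  →[8↦9]→  2·9 + 7 = 25  −1 ⇒ G_6=24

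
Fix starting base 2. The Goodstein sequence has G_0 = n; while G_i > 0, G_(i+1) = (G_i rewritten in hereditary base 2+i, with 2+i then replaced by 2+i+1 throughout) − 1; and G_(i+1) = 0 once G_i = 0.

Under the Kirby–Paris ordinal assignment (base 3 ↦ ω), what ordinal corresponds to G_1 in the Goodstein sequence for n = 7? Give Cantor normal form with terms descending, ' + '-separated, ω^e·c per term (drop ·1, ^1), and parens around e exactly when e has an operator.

ω^ω + ω

base 2: 7 = 2^2 + 2 + 1; at 3: 3^3 + 3 + 1 = 31; next = 30
base 3: 30 = 3^3 + 3; at 4: 4^4 + 4 = 260; next = 259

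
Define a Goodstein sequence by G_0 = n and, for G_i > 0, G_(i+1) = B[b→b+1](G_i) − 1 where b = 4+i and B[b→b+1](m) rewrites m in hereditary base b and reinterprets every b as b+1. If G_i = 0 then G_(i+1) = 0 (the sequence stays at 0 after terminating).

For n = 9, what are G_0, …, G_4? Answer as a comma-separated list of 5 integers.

i=0: 9 = 2·4 + 1 (b=4); 4→5: 2·5 + 1 = 11; 11−1 = 10
i=1: 10 = 2·5 (b=5); 5→6: 2·6 = 12; 12−1 = 11
i=2: 11 = 6 + 5 (b=6); 6→7: 7 + 5 = 12; 12−1 = 11
i=3: 11 = 7 + 4 (b=7); 7→8: 8 + 4 = 12; 12−1 = 11

9, 10, 11, 11, 11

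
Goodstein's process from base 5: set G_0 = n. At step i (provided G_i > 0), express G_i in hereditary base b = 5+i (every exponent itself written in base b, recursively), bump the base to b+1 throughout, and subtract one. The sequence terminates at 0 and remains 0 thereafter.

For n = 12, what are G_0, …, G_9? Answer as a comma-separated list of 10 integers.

12, 13, 14, 15, 15, 15, 15, 15, 15, 15

12 —HB5→ 2·5 + 2 —bump→ 2·6 + 2 = 14 —(−1)→ 13
13 —HB6→ 2·6 + 1 —bump→ 2·7 + 1 = 15 —(−1)→ 14
14 —HB7→ 2·7 —bump→ 2·8 = 16 —(−1)→ 15
15 —HB8→ 8 + 7 —bump→ 9 + 7 = 16 —(−1)→ 15
15 —HB9→ 9 + 6 —bump→ 10 + 6 = 16 —(−1)→ 15
15 —HB10→ 10 + 5 —bump→ 11 + 5 = 16 —(−1)→ 15
15 —HB11→ 11 + 4 —bump→ 12 + 4 = 16 —(−1)→ 15
15 —HB12→ 12 + 3 —bump→ 13 + 3 = 16 —(−1)→ 15
15 —HB13→ 13 + 2 —bump→ 14 + 2 = 16 —(−1)→ 15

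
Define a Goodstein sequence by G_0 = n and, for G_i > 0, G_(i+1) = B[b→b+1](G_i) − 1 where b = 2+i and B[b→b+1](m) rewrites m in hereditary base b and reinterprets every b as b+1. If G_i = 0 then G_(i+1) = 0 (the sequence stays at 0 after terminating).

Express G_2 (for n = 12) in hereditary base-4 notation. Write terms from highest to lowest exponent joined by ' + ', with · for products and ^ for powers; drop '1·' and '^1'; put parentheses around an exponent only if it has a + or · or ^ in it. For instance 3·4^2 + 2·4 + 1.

4^(4 + 1) + 2·4^2 + 2·4 + 1

[0] 12 ≡ 2^(2 + 1) + 2^2 (base 2). Lift 3: 108. −1: 107.
[1] 107 ≡ 3^(3 + 1) + 2·3^2 + 2·3 + 2 (base 3). Lift 4: 1066. −1: 1065.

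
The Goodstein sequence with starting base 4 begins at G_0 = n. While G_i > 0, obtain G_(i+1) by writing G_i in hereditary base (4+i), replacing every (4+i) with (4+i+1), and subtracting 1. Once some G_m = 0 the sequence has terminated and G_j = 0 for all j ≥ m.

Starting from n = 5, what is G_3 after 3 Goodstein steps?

base 4: 5 = 4 + 1; at 5: 5 + 1 = 6; next = 5
base 5: 5 = 5; at 6: 6 = 6; next = 5
base 6: 5 = 5; at 7: 5 = 5; next = 4

4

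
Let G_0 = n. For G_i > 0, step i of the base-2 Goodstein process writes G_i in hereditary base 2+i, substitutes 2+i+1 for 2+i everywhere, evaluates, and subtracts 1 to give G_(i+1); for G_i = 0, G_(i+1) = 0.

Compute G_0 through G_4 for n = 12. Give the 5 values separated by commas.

base 2: 12 = 2^(2 + 1) + 2^2; at 3: 3^(3 + 1) + 3^3 = 108; next = 107
base 3: 107 = 3^(3 + 1) + 2·3^2 + 2·3 + 2; at 4: 4^(4 + 1) + 2·4^2 + 2·4 + 2 = 1066; next = 1065
base 4: 1065 = 4^(4 + 1) + 2·4^2 + 2·4 + 1; at 5: 5^(5 + 1) + 2·5^2 + 2·5 + 1 = 15686; next = 15685
base 5: 15685 = 5^(5 + 1) + 2·5^2 + 2·5; at 6: 6^(6 + 1) + 2·6^2 + 2·6 = 280020; next = 280019

12, 107, 1065, 15685, 280019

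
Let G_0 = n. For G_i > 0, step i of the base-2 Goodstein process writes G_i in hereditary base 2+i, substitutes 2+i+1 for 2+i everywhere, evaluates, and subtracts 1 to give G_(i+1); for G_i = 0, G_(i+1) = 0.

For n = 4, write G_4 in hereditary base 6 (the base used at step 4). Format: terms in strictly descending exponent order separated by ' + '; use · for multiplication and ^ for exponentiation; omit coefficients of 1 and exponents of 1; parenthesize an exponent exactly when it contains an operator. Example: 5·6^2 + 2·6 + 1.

4 —HB2→ 2^2 —bump→ 3^3 = 27 —(−1)→ 26
26 —HB3→ 2·3^2 + 2·3 + 2 —bump→ 2·4^2 + 2·4 + 2 = 42 —(−1)→ 41
41 —HB4→ 2·4^2 + 2·4 + 1 —bump→ 2·5^2 + 2·5 + 1 = 61 —(−1)→ 60
60 —HB5→ 2·5^2 + 2·5 —bump→ 2·6^2 + 2·6 = 84 —(−1)→ 83
83 —HB6→ 2·6^2 + 6 + 5 —bump→ 2·7^2 + 7 + 5 = 110 —(−1)→ 109

2·6^2 + 6 + 5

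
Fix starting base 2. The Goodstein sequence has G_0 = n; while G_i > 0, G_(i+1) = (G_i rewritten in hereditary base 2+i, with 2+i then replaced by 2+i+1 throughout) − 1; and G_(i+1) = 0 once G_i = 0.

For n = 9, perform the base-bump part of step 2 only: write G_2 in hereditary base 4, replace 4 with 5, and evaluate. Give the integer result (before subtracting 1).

9843

[0] 9 ≡ 2^(2 + 1) + 1 (base 2). Lift 3: 82. −1: 81.
[1] 81 ≡ 3^(3 + 1) (base 3). Lift 4: 1024. −1: 1023.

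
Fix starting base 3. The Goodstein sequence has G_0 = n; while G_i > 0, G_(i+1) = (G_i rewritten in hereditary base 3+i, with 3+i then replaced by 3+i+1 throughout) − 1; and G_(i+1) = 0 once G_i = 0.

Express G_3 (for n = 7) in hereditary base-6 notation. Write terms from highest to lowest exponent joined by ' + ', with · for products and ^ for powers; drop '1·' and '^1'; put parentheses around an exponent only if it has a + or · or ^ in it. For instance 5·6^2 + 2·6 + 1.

6 + 3

i=0: 7 = 2·3 + 1 (b=3); 3→4: 2·4 + 1 = 9; 9−1 = 8
i=1: 8 = 2·4 (b=4); 4→5: 2·5 = 10; 10−1 = 9
i=2: 9 = 5 + 4 (b=5); 5→6: 6 + 4 = 10; 10−1 = 9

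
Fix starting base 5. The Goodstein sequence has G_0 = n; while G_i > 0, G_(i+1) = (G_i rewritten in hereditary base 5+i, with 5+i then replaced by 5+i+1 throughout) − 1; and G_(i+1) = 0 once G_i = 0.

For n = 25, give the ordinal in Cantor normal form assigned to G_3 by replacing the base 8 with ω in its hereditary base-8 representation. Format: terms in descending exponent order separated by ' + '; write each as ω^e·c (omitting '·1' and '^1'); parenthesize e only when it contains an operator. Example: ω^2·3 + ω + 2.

i=0: 25 = 5^2 (b=5); 5→6: 6^2 = 36; 36−1 = 35
i=1: 35 = 5·6 + 5 (b=6); 6→7: 5·7 + 5 = 40; 40−1 = 39
i=2: 39 = 5·7 + 4 (b=7); 7→8: 5·8 + 4 = 44; 44−1 = 43
i=3: 43 = 5·8 + 3 (b=8); 8→9: 5·9 + 3 = 48; 48−1 = 47

ω·5 + 3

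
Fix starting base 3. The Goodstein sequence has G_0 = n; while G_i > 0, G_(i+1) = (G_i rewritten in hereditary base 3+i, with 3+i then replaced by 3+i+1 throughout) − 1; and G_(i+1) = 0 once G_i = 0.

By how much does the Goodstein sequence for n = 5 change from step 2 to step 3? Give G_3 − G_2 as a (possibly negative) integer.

0

[0] 5 ≡ 3 + 2 (base 3). Lift 4: 6. −1: 5.
[1] 5 ≡ 4 + 1 (base 4). Lift 5: 6. −1: 5.
[2] 5 ≡ 5 (base 5). Lift 6: 6. −1: 5.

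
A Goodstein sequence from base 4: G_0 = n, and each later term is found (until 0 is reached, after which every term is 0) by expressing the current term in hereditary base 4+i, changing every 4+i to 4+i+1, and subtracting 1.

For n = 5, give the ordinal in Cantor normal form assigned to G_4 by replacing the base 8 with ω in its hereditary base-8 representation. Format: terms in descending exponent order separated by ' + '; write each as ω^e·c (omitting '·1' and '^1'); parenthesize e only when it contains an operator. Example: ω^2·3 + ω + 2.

3

[0] 5 ≡ 4 + 1 (base 4). Lift 5: 6. −1: 5.
[1] 5 ≡ 5 (base 5). Lift 6: 6. −1: 5.
[2] 5 ≡ 5 (base 6). Lift 7: 5. −1: 4.
[3] 4 ≡ 4 (base 7). Lift 8: 4. −1: 3.
[4] 3 ≡ 3 (base 8). Lift 9: 3. −1: 2.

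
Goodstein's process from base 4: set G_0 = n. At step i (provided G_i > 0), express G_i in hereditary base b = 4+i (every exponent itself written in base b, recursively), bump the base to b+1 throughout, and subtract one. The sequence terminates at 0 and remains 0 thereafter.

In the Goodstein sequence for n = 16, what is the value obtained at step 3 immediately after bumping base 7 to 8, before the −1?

34

base 4: 16 = 4^2; at 5: 5^2 = 25; next = 24
base 5: 24 = 4·5 + 4; at 6: 4·6 + 4 = 28; next = 27
base 6: 27 = 4·6 + 3; at 7: 4·7 + 3 = 31; next = 30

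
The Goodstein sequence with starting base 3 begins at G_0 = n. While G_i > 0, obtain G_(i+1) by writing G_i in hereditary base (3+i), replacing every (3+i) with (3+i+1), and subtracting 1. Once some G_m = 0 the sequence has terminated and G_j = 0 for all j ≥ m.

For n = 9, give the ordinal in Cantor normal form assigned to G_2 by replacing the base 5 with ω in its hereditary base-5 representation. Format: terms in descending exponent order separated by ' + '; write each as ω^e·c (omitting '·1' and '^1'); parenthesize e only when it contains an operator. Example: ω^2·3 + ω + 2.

[0] 9 ≡ 3^2 (base 3). Lift 4: 16. −1: 15.
[1] 15 ≡ 3·4 + 3 (base 4). Lift 5: 18. −1: 17.

ω·3 + 2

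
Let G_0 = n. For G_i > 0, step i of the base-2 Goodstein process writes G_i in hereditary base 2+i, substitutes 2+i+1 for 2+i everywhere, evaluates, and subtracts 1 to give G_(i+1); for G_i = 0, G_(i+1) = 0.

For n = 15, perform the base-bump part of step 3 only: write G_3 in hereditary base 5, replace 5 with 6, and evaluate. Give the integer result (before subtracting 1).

326594

i=0: 15 = 2^(2 + 1) + 2^2 + 2 + 1 (b=2); 2→3: 3^(3 + 1) + 3^3 + 3 + 1 = 112; 112−1 = 111
i=1: 111 = 3^(3 + 1) + 3^3 + 3 (b=3); 3→4: 4^(4 + 1) + 4^4 + 4 = 1284; 1284−1 = 1283
i=2: 1283 = 4^(4 + 1) + 4^4 + 3 (b=4); 4→5: 5^(5 + 1) + 5^5 + 3 = 18753; 18753−1 = 18752
i=3: 18752 = 5^(5 + 1) + 5^5 + 2 (b=5); 5→6: 6^(6 + 1) + 6^6 + 2 = 326594; 326594−1 = 326593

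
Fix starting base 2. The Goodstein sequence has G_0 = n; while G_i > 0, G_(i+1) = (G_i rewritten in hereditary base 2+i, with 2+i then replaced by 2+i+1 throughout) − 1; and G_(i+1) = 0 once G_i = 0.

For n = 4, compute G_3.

[0] 4 ≡ 2^2 (base 2). Lift 3: 27. −1: 26.
[1] 26 ≡ 2·3^2 + 2·3 + 2 (base 3). Lift 4: 42. −1: 41.
[2] 41 ≡ 2·4^2 + 2·4 + 1 (base 4). Lift 5: 61. −1: 60.

60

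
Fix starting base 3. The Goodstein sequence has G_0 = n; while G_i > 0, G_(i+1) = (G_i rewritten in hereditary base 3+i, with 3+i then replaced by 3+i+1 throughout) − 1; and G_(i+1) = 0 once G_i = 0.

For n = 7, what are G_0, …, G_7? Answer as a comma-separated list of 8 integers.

7, 8, 9, 9, 9, 9, 9, 9

(0) 7|_3 = 2·3 + 1 ↦ 2·4 + 1|_4 = 9 ⇒ 8
(1) 8|_4 = 2·4 ↦ 2·5|_5 = 10 ⇒ 9
(2) 9|_5 = 5 + 4 ↦ 6 + 4|_6 = 10 ⇒ 9
(3) 9|_6 = 6 + 3 ↦ 7 + 3|_7 = 10 ⇒ 9
(4) 9|_7 = 7 + 2 ↦ 8 + 2|_8 = 10 ⇒ 9
(5) 9|_8 = 8 + 1 ↦ 9 + 1|_9 = 10 ⇒ 9
(6) 9|_9 = 9 ↦ 10|_10 = 10 ⇒ 9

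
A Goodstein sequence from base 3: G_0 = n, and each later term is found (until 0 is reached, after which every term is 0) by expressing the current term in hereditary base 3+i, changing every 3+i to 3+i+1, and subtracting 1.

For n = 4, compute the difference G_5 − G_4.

4 —HB3→ 3 + 1 —bump→ 4 + 1 = 5 —(−1)→ 4
4 —HB4→ 4 —bump→ 5 = 5 —(−1)→ 4
4 —HB5→ 4 —bump→ 4 = 4 —(−1)→ 3
3 —HB6→ 3 —bump→ 3 = 3 —(−1)→ 2
2 —HB7→ 2 —bump→ 2 = 2 —(−1)→ 1

-1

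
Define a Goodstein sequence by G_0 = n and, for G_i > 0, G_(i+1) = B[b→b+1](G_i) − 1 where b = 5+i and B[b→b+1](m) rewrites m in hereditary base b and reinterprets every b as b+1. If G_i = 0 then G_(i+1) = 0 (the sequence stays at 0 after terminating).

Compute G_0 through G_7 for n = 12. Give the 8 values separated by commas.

i=0: 12 = 2·5 + 2 (b=5); 5→6: 2·6 + 2 = 14; 14−1 = 13
i=1: 13 = 2·6 + 1 (b=6); 6→7: 2·7 + 1 = 15; 15−1 = 14
i=2: 14 = 2·7 (b=7); 7→8: 2·8 = 16; 16−1 = 15
i=3: 15 = 8 + 7 (b=8); 8→9: 9 + 7 = 16; 16−1 = 15
i=4: 15 = 9 + 6 (b=9); 9→10: 10 + 6 = 16; 16−1 = 15
i=5: 15 = 10 + 5 (b=10); 10→11: 11 + 5 = 16; 16−1 = 15
i=6: 15 = 11 + 4 (b=11); 11→12: 12 + 4 = 16; 16−1 = 15

12, 13, 14, 15, 15, 15, 15, 15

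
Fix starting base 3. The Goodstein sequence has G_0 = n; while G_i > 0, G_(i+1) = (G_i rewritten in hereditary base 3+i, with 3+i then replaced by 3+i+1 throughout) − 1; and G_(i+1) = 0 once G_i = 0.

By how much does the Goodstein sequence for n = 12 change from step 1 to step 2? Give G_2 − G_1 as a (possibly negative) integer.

8

base 3: 12 = 3^2 + 3; at 4: 4^2 + 4 = 20; next = 19
base 4: 19 = 4^2 + 3; at 5: 5^2 + 3 = 28; next = 27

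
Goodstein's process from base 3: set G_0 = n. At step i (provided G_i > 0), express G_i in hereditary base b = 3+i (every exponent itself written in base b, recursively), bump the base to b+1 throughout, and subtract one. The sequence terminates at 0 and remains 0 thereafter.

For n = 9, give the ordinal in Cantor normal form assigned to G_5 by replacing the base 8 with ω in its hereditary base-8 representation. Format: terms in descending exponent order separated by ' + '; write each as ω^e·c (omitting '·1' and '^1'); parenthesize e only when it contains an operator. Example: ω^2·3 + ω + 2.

G_0 = 9. HB_3(9) = 3^2. Bump = 16. G_1 = 15.
G_1 = 15. HB_4(15) = 3·4 + 3. Bump = 18. G_2 = 17.
G_2 = 17. HB_5(17) = 3·5 + 2. Bump = 20. G_3 = 19.
G_3 = 19. HB_6(19) = 3·6 + 1. Bump = 22. G_4 = 21.
G_4 = 21. HB_7(21) = 3·7. Bump = 24. G_5 = 23.
G_5 = 23. HB_8(23) = 2·8 + 7. Bump = 25. G_6 = 24.

ω·2 + 7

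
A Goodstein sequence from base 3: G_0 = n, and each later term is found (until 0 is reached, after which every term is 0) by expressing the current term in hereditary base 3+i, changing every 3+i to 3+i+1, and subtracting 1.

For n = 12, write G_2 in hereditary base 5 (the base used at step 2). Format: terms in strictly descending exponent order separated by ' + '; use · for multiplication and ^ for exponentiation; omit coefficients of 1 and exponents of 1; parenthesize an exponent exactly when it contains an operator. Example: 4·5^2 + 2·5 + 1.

[0] 12 ≡ 3^2 + 3 (base 3). Lift 4: 20. −1: 19.
[1] 19 ≡ 4^2 + 3 (base 4). Lift 5: 28. −1: 27.
[2] 27 ≡ 5^2 + 2 (base 5). Lift 6: 38. −1: 37.

5^2 + 2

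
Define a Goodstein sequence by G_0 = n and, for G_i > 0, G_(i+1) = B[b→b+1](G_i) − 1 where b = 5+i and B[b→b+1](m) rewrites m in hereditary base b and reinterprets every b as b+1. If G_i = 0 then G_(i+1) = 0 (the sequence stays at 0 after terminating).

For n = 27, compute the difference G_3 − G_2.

14

(0) 27|_5 = 5^2 + 2 ↦ 6^2 + 2|_6 = 38 ⇒ 37
(1) 37|_6 = 6^2 + 1 ↦ 7^2 + 1|_7 = 50 ⇒ 49
(2) 49|_7 = 7^2 ↦ 8^2|_8 = 64 ⇒ 63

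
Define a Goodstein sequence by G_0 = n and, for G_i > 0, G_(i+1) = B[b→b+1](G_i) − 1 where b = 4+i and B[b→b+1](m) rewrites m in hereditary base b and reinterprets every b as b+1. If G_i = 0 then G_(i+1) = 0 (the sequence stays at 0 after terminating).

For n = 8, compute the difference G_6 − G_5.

i=0: 8 = 2·4 (b=4); 4→5: 2·5 = 10; 10−1 = 9
i=1: 9 = 5 + 4 (b=5); 5→6: 6 + 4 = 10; 10−1 = 9
i=2: 9 = 6 + 3 (b=6); 6→7: 7 + 3 = 10; 10−1 = 9
i=3: 9 = 7 + 2 (b=7); 7→8: 8 + 2 = 10; 10−1 = 9
i=4: 9 = 8 + 1 (b=8); 8→9: 9 + 1 = 10; 10−1 = 9
i=5: 9 = 9 (b=9); 9→10: 10 = 10; 10−1 = 9

0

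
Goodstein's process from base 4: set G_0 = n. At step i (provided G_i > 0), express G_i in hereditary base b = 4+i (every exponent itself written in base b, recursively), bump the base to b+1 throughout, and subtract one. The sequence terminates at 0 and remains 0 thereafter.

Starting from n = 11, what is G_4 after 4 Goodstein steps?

15

11 —HB4→ 2·4 + 3 —bump→ 2·5 + 3 = 13 —(−1)→ 12
12 —HB5→ 2·5 + 2 —bump→ 2·6 + 2 = 14 —(−1)→ 13
13 —HB6→ 2·6 + 1 —bump→ 2·7 + 1 = 15 —(−1)→ 14
14 —HB7→ 2·7 —bump→ 2·8 = 16 —(−1)→ 15
15 —HB8→ 8 + 7 —bump→ 9 + 7 = 16 —(−1)→ 15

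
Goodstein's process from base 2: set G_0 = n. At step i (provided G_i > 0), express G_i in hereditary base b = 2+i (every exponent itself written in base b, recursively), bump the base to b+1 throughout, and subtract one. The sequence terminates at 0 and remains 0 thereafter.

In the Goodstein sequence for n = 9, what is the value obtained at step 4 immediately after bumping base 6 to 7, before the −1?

2471827

base 2: 9 = 2^(2 + 1) + 1; at 3: 3^(3 + 1) + 1 = 82; next = 81
base 3: 81 = 3^(3 + 1); at 4: 4^(4 + 1) = 1024; next = 1023
base 4: 1023 = 3·4^4 + 3·4^3 + 3·4^2 + 3·4 + 3; at 5: 3·5^5 + 3·5^3 + 3·5^2 + 3·5 + 3 = 9843; next = 9842
base 5: 9842 = 3·5^5 + 3·5^3 + 3·5^2 + 3·5 + 2; at 6: 3·6^6 + 3·6^3 + 3·6^2 + 3·6 + 2 = 140744; next = 140743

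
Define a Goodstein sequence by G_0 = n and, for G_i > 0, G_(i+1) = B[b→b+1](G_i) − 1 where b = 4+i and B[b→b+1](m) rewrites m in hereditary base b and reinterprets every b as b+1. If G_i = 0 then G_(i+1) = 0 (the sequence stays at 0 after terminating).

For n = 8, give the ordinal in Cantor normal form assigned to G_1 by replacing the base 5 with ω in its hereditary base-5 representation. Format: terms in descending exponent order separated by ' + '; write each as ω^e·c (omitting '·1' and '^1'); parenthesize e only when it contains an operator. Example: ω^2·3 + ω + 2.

ω + 4

G_0 = 8. HB_4(8) = 2·4. Bump = 10. G_1 = 9.
G_1 = 9. HB_5(9) = 5 + 4. Bump = 10. G_2 = 9.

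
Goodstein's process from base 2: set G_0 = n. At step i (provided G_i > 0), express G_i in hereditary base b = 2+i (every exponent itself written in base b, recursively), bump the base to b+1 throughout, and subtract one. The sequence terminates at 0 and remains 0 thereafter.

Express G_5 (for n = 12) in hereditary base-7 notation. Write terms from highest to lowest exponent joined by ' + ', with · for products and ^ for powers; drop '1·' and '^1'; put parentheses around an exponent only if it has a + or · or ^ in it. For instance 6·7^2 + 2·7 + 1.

7^(7 + 1) + 2·7^2 + 7 + 4

i=0: 12 = 2^(2 + 1) + 2^2 (b=2); 2→3: 3^(3 + 1) + 3^3 = 108; 108−1 = 107
i=1: 107 = 3^(3 + 1) + 2·3^2 + 2·3 + 2 (b=3); 3→4: 4^(4 + 1) + 2·4^2 + 2·4 + 2 = 1066; 1066−1 = 1065
i=2: 1065 = 4^(4 + 1) + 2·4^2 + 2·4 + 1 (b=4); 4→5: 5^(5 + 1) + 2·5^2 + 2·5 + 1 = 15686; 15686−1 = 15685
i=3: 15685 = 5^(5 + 1) + 2·5^2 + 2·5 (b=5); 5→6: 6^(6 + 1) + 2·6^2 + 2·6 = 280020; 280020−1 = 280019
i=4: 280019 = 6^(6 + 1) + 2·6^2 + 6 + 5 (b=6); 6→7: 7^(7 + 1) + 2·7^2 + 7 + 5 = 5764911; 5764911−1 = 5764910
i=5: 5764910 = 7^(7 + 1) + 2·7^2 + 7 + 4 (b=7); 7→8: 8^(8 + 1) + 2·8^2 + 8 + 4 = 134217868; 134217868−1 = 134217867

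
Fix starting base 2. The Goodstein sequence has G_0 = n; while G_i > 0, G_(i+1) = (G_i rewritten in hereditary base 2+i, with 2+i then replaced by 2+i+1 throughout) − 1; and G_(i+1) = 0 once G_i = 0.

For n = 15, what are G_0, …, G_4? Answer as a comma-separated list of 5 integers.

15, 111, 1283, 18752, 326593

step 0: 15 = 2^(2 + 1) + 2^2 + 2 + 1; sub 3 for 2: 3^(3 + 1) + 3^3 + 3 + 1; = 112; G_1 = 112−1 = 111
step 1: 111 = 3^(3 + 1) + 3^3 + 3; sub 4 for 3: 4^(4 + 1) + 4^4 + 4; = 1284; G_2 = 1284−1 = 1283
step 2: 1283 = 4^(4 + 1) + 4^4 + 3; sub 5 for 4: 5^(5 + 1) + 5^5 + 3; = 18753; G_3 = 18753−1 = 18752
step 3: 18752 = 5^(5 + 1) + 5^5 + 2; sub 6 for 5: 6^(6 + 1) + 6^6 + 2; = 326594; G_4 = 326594−1 = 326593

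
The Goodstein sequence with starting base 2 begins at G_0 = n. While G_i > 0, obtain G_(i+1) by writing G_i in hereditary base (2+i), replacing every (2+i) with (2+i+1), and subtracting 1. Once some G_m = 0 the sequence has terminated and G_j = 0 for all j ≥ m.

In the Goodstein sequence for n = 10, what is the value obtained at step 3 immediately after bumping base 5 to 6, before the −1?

279936

i=0: 10 = 2^(2 + 1) + 2 (b=2); 2→3: 3^(3 + 1) + 3 = 84; 84−1 = 83
i=1: 83 = 3^(3 + 1) + 2 (b=3); 3→4: 4^(4 + 1) + 2 = 1026; 1026−1 = 1025
i=2: 1025 = 4^(4 + 1) + 1 (b=4); 4→5: 5^(5 + 1) + 1 = 15626; 15626−1 = 15625
i=3: 15625 = 5^(5 + 1) (b=5); 5→6: 6^(6 + 1) = 279936; 279936−1 = 279935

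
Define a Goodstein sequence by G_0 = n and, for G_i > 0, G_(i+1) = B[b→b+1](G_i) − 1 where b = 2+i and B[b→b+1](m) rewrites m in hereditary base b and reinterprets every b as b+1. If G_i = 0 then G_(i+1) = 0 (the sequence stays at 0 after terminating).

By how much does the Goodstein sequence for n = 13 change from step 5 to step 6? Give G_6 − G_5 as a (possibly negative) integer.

G_0=13  [base 2] 2^(2 + 1) + 2^2 + 1  →[2↦3]→  3^(3 + 1) + 3^3 + 1 = 109  −1 ⇒ G_1=108
G_1=108  [base 3] 3^(3 + 1) + 3^3  →[3↦4]→  4^(4 + 1) + 4^4 = 1280  −1 ⇒ G_2=1279
G_2=1279  [base 4] 4^(4 + 1) + 3·4^3 + 3·4^2 + 3·4 + 3  →[4↦5]→  5^(5 + 1) + 3·5^3 + 3·5^2 + 3·5 + 3 = 16093  −1 ⇒ G_3=16092
G_3=16092  [base 5] 5^(5 + 1) + 3·5^3 + 3·5^2 + 3·5 + 2  →[5↦6]→  6^(6 + 1) + 3·6^3 + 3·6^2 + 3·6 + 2 = 280712  −1 ⇒ G_4=280711
G_4=280711  [base 6] 6^(6 + 1) + 3·6^3 + 3·6^2 + 3·6 + 1  →[6↦7]→  7^(7 + 1) + 3·7^3 + 3·7^2 + 3·7 + 1 = 5765999  −1 ⇒ G_5=5765998
G_5=5765998  [base 7] 7^(7 + 1) + 3·7^3 + 3·7^2 + 3·7  →[7↦8]→  8^(8 + 1) + 3·8^3 + 3·8^2 + 3·8 = 134219480  −1 ⇒ G_6=134219479

128453481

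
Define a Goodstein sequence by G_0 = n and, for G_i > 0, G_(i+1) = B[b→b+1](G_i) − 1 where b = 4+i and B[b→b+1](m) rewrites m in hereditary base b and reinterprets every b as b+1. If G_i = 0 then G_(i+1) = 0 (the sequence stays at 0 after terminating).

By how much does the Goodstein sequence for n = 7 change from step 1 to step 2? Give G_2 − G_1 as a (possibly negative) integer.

G_0 = 7. HB_4(7) = 4 + 3. Bump = 8. G_1 = 7.
G_1 = 7. HB_5(7) = 5 + 2. Bump = 8. G_2 = 7.

0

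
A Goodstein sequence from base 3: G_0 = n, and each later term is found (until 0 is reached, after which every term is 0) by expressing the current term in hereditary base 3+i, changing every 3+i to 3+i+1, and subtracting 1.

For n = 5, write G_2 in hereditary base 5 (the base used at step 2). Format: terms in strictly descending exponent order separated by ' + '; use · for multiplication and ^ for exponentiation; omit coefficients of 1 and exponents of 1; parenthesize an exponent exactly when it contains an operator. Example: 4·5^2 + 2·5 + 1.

G_0 = 5. HB_3(5) = 3 + 2. Bump = 6. G_1 = 5.
G_1 = 5. HB_4(5) = 4 + 1. Bump = 6. G_2 = 5.
G_2 = 5. HB_5(5) = 5. Bump = 6. G_3 = 5.

5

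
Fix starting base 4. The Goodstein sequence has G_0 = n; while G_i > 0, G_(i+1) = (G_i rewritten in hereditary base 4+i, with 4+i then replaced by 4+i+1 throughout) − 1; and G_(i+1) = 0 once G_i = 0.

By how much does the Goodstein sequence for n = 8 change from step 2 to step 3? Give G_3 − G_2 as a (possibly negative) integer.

step 0: 8 = 2·4; sub 5 for 4: 2·5; = 10; G_1 = 10−1 = 9
step 1: 9 = 5 + 4; sub 6 for 5: 6 + 4; = 10; G_2 = 10−1 = 9
step 2: 9 = 6 + 3; sub 7 for 6: 7 + 3; = 10; G_3 = 10−1 = 9

0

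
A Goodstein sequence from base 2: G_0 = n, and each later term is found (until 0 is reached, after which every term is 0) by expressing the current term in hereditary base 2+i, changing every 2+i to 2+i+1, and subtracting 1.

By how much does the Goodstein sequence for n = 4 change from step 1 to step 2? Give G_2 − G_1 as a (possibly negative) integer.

15

i=0: 4 = 2^2 (b=2); 2→3: 3^3 = 27; 27−1 = 26
i=1: 26 = 2·3^2 + 2·3 + 2 (b=3); 3→4: 2·4^2 + 2·4 + 2 = 42; 42−1 = 41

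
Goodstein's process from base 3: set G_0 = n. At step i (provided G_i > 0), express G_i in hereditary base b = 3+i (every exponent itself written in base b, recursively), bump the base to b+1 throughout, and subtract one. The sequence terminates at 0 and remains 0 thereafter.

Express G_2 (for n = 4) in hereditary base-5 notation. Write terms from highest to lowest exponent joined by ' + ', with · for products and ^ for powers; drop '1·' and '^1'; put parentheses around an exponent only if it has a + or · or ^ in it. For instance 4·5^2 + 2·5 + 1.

[0] 4 ≡ 3 + 1 (base 3). Lift 4: 5. −1: 4.
[1] 4 ≡ 4 (base 4). Lift 5: 5. −1: 4.
[2] 4 ≡ 4 (base 5). Lift 6: 4. −1: 3.

4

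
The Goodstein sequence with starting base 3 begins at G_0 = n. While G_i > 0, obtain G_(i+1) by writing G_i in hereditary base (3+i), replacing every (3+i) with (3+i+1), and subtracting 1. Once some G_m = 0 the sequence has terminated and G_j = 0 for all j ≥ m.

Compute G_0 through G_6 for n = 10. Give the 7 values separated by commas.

G_0 = 10. HB_3(10) = 3^2 + 1. Bump = 17. G_1 = 16.
G_1 = 16. HB_4(16) = 4^2. Bump = 25. G_2 = 24.
G_2 = 24. HB_5(24) = 4·5 + 4. Bump = 28. G_3 = 27.
G_3 = 27. HB_6(27) = 4·6 + 3. Bump = 31. G_4 = 30.
G_4 = 30. HB_7(30) = 4·7 + 2. Bump = 34. G_5 = 33.
G_5 = 33. HB_8(33) = 4·8 + 1. Bump = 37. G_6 = 36.

10, 16, 24, 27, 30, 33, 36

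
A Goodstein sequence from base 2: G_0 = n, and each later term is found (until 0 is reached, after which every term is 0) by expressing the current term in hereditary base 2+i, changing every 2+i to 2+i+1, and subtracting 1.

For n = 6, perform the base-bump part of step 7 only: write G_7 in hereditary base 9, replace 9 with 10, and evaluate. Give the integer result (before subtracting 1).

base 2: 6 = 2^2 + 2; at 3: 3^3 + 3 = 30; next = 29
base 3: 29 = 3^3 + 2; at 4: 4^4 + 2 = 258; next = 257
base 4: 257 = 4^4 + 1; at 5: 5^5 + 1 = 3126; next = 3125
base 5: 3125 = 5^5; at 6: 6^6 = 46656; next = 46655
base 6: 46655 = 5·6^5 + 5·6^4 + 5·6^3 + 5·6^2 + 5·6 + 5; at 7: 5·7^5 + 5·7^4 + 5·7^3 + 5·7^2 + 5·7 + 5 = 98040; next = 98039
base 7: 98039 = 5·7^5 + 5·7^4 + 5·7^3 + 5·7^2 + 5·7 + 4; at 8: 5·8^5 + 5·8^4 + 5·8^3 + 5·8^2 + 5·8 + 4 = 187244; next = 187243
base 8: 187243 = 5·8^5 + 5·8^4 + 5·8^3 + 5·8^2 + 5·8 + 3; at 9: 5·9^5 + 5·9^4 + 5·9^3 + 5·9^2 + 5·9 + 3 = 332148; next = 332147
base 9: 332147 = 5·9^5 + 5·9^4 + 5·9^3 + 5·9^2 + 5·9 + 2; at 10: 5·10^5 + 5·10^4 + 5·10^3 + 5·10^2 + 5·10 + 2 = 555552; next = 555551

555552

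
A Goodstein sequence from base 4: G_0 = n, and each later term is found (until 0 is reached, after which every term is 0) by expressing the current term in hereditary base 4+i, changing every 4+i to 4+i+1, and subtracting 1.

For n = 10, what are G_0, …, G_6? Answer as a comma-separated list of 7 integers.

10, 11, 12, 13, 13, 13, 13

(0) 10|_4 = 2·4 + 2 ↦ 2·5 + 2|_5 = 12 ⇒ 11
(1) 11|_5 = 2·5 + 1 ↦ 2·6 + 1|_6 = 13 ⇒ 12
(2) 12|_6 = 2·6 ↦ 2·7|_7 = 14 ⇒ 13
(3) 13|_7 = 7 + 6 ↦ 8 + 6|_8 = 14 ⇒ 13
(4) 13|_8 = 8 + 5 ↦ 9 + 5|_9 = 14 ⇒ 13
(5) 13|_9 = 9 + 4 ↦ 10 + 4|_10 = 14 ⇒ 13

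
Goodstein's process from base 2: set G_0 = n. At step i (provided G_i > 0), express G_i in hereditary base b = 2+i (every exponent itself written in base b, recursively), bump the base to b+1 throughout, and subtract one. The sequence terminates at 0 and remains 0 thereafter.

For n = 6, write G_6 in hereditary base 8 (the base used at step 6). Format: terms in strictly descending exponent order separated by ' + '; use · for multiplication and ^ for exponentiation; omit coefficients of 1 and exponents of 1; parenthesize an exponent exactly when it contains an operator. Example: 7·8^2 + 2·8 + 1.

5·8^5 + 5·8^4 + 5·8^3 + 5·8^2 + 5·8 + 3

(0) 6|_2 = 2^2 + 2 ↦ 3^3 + 3|_3 = 30 ⇒ 29
(1) 29|_3 = 3^3 + 2 ↦ 4^4 + 2|_4 = 258 ⇒ 257
(2) 257|_4 = 4^4 + 1 ↦ 5^5 + 1|_5 = 3126 ⇒ 3125
(3) 3125|_5 = 5^5 ↦ 6^6|_6 = 46656 ⇒ 46655
(4) 46655|_6 = 5·6^5 + 5·6^4 + 5·6^3 + 5·6^2 + 5·6 + 5 ↦ 5·7^5 + 5·7^4 + 5·7^3 + 5·7^2 + 5·7 + 5|_7 = 98040 ⇒ 98039
(5) 98039|_7 = 5·7^5 + 5·7^4 + 5·7^3 + 5·7^2 + 5·7 + 4 ↦ 5·8^5 + 5·8^4 + 5·8^3 + 5·8^2 + 5·8 + 4|_8 = 187244 ⇒ 187243
(6) 187243|_8 = 5·8^5 + 5·8^4 + 5·8^3 + 5·8^2 + 5·8 + 3 ↦ 5·9^5 + 5·9^4 + 5·9^3 + 5·9^2 + 5·9 + 3|_9 = 332148 ⇒ 332147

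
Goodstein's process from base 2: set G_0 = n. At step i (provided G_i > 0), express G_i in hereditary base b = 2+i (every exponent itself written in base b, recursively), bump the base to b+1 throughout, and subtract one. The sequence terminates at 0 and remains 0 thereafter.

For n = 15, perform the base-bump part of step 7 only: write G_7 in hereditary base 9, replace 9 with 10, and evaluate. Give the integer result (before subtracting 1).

100077777776

[0] 15 ≡ 2^(2 + 1) + 2^2 + 2 + 1 (base 2). Lift 3: 112. −1: 111.
[1] 111 ≡ 3^(3 + 1) + 3^3 + 3 (base 3). Lift 4: 1284. −1: 1283.
[2] 1283 ≡ 4^(4 + 1) + 4^4 + 3 (base 4). Lift 5: 18753. −1: 18752.
[3] 18752 ≡ 5^(5 + 1) + 5^5 + 2 (base 5). Lift 6: 326594. −1: 326593.
[4] 326593 ≡ 6^(6 + 1) + 6^6 + 1 (base 6). Lift 7: 6588345. −1: 6588344.
[5] 6588344 ≡ 7^(7 + 1) + 7^7 (base 7). Lift 8: 150994944. −1: 150994943.
[6] 150994943 ≡ 8^(8 + 1) + 7·8^7 + 7·8^6 + 7·8^5 + 7·8^4 + 7·8^3 + 7·8^2 + 7·8 + 7 (base 8). Lift 9: 3524450281. −1: 3524450280.
[7] 3524450280 ≡ 9^(9 + 1) + 7·9^7 + 7·9^6 + 7·9^5 + 7·9^4 + 7·9^3 + 7·9^2 + 7·9 + 6 (base 9). Lift 10: 100077777776. −1: 100077777775.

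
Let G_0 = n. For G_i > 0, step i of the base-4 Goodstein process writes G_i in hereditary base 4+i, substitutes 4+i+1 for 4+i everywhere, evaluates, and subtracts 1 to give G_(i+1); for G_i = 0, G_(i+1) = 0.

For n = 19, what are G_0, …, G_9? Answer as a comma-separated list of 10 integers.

(0) 19|_4 = 4^2 + 3 ↦ 5^2 + 3|_5 = 28 ⇒ 27
(1) 27|_5 = 5^2 + 2 ↦ 6^2 + 2|_6 = 38 ⇒ 37
(2) 37|_6 = 6^2 + 1 ↦ 7^2 + 1|_7 = 50 ⇒ 49
(3) 49|_7 = 7^2 ↦ 8^2|_8 = 64 ⇒ 63
(4) 63|_8 = 7·8 + 7 ↦ 7·9 + 7|_9 = 70 ⇒ 69
(5) 69|_9 = 7·9 + 6 ↦ 7·10 + 6|_10 = 76 ⇒ 75
(6) 75|_10 = 7·10 + 5 ↦ 7·11 + 5|_11 = 82 ⇒ 81
(7) 81|_11 = 7·11 + 4 ↦ 7·12 + 4|_12 = 88 ⇒ 87
(8) 87|_12 = 7·12 + 3 ↦ 7·13 + 3|_13 = 94 ⇒ 93

19, 27, 37, 49, 63, 69, 75, 81, 87, 93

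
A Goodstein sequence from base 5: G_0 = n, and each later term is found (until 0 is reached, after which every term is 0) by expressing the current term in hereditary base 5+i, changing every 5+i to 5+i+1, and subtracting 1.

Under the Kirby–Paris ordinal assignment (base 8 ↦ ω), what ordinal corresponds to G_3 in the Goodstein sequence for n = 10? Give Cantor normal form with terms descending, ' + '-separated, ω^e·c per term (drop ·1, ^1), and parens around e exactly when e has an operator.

[0] 10 ≡ 2·5 (base 5). Lift 6: 12. −1: 11.
[1] 11 ≡ 6 + 5 (base 6). Lift 7: 12. −1: 11.
[2] 11 ≡ 7 + 4 (base 7). Lift 8: 12. −1: 11.
[3] 11 ≡ 8 + 3 (base 8). Lift 9: 12. −1: 11.

ω + 3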